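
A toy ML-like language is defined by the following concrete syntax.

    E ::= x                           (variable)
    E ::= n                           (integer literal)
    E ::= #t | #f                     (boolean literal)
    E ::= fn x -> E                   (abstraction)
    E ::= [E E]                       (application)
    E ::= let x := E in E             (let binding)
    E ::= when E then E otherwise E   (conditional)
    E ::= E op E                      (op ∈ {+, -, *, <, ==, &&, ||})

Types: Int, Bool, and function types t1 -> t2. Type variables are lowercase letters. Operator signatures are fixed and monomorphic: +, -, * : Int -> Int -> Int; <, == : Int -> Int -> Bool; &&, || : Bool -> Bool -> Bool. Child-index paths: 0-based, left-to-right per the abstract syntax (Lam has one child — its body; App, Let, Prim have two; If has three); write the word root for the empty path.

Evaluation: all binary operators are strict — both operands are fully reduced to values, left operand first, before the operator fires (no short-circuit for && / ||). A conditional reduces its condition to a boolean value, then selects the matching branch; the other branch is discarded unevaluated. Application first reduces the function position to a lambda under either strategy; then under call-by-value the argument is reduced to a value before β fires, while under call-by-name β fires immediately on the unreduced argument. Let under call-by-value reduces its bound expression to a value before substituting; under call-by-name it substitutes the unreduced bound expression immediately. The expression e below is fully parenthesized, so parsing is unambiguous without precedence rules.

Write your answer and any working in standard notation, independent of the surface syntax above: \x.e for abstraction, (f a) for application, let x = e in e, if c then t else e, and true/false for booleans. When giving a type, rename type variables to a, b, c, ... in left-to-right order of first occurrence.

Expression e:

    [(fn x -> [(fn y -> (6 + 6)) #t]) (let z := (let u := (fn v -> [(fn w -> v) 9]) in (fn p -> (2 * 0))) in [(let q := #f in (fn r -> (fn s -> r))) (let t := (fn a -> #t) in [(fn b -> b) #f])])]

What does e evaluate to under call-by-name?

Answer: 12

Working:
step 0: ((\x.((\y.(6 + 6)) true)) (let z = (let u = (\v.((\w.v) 9)) in (\p.(2 * 0))) in ((let q = false in (\r.(\s.r))) (let t = (\a.true) in ((\b.b) false)))))
step 1: [beta@root] ((\y.(6 + 6)) true)
step 2: [beta@root] (6 + 6)
step 3: [delta@root] 12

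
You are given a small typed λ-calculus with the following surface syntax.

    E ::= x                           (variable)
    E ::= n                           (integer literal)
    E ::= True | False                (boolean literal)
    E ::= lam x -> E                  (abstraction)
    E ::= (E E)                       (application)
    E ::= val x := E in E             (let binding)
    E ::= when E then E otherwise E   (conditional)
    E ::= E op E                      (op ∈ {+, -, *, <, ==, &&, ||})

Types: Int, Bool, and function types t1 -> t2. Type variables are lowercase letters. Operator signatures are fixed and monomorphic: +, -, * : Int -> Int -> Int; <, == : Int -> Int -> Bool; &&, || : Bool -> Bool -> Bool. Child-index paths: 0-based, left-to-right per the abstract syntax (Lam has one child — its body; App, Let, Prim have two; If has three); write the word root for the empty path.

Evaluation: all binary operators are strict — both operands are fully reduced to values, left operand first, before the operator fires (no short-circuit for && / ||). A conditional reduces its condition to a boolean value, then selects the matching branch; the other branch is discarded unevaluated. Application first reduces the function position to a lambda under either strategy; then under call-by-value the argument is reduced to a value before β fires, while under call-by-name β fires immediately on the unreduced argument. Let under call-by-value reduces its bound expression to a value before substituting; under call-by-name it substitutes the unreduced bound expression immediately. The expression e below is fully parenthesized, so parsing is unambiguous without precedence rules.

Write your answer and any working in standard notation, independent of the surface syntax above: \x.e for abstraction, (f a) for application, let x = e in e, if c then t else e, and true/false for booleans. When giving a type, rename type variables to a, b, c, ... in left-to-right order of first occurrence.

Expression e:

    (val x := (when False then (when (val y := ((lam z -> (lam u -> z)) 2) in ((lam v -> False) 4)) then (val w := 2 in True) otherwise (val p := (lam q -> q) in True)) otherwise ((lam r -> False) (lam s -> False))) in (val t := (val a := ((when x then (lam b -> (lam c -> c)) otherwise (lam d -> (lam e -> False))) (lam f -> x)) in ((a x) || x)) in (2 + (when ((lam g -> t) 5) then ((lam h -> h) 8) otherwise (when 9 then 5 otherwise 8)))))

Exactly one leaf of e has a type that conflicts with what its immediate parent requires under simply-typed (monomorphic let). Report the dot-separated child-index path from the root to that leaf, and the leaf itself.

Answer: 1.1.1.2.0 : 9

Trace:
  unify Bool ~ Bool
z : a
\u._ : b -> a
\z._ : a -> b -> a
  unify a -> b -> a ~ Int -> c
  unify a ~ Int
  unify b -> Int ~ c
_ _ : b -> Int
let y : b -> Int
\v._ : d -> Bool
  unify d -> Bool ~ Int -> e
  unify d ~ Int
  unify Bool ~ e
_ _ : Bool
  unify Bool ~ Bool
let w : Int
q : f
\q._ : f -> f
let p : f -> f
  unify Bool ~ Bool
\r._ : g -> Bool
\s._ : h -> Bool
  unify g -> Bool ~ (h -> Bool) -> i
  unify g ~ h -> Bool
  unify Bool ~ i
_ _ : Bool
  unify Bool ~ Bool
let x : Bool
x : Bool
  unify Bool ~ Bool
c : k
\c._ : k -> k
\b._ : j -> k -> k
\e._ : m -> Bool
\d._ : l -> m -> Bool
  unify j -> k -> k ~ l -> m -> Bool
  unify j ~ l
  unify k -> k ~ m -> Bool
  unify k ~ m
  unify m ~ Bool
x : Bool
\f._ : n -> Bool
  unify l -> Bool -> Bool ~ (n -> Bool) -> o
  unify l ~ n -> Bool
  unify Bool -> Bool ~ o
_ _ : Bool -> Bool
let a : Bool -> Bool
a : Bool -> Bool
x : Bool
  unify Bool -> Bool ~ Bool -> p
  unify Bool ~ Bool
  unify Bool ~ p
_ _ : Bool
  unify Bool ~ Bool
x : Bool
  unify Bool ~ Bool
let t : Bool
  unify Int ~ Int
t : Bool
\g._ : q -> Bool
  unify q -> Bool ~ Int -> r
  unify q ~ Int
  unify Bool ~ r
_ _ : Bool
  unify Bool ~ Bool
h : s
\h._ : s -> s
  unify s -> s ~ Int -> t
  unify s ~ Int
  unify Int ~ t
_ _ : Int
  unify Int ~ Bool
  FAIL: mismatch Int ~ Bool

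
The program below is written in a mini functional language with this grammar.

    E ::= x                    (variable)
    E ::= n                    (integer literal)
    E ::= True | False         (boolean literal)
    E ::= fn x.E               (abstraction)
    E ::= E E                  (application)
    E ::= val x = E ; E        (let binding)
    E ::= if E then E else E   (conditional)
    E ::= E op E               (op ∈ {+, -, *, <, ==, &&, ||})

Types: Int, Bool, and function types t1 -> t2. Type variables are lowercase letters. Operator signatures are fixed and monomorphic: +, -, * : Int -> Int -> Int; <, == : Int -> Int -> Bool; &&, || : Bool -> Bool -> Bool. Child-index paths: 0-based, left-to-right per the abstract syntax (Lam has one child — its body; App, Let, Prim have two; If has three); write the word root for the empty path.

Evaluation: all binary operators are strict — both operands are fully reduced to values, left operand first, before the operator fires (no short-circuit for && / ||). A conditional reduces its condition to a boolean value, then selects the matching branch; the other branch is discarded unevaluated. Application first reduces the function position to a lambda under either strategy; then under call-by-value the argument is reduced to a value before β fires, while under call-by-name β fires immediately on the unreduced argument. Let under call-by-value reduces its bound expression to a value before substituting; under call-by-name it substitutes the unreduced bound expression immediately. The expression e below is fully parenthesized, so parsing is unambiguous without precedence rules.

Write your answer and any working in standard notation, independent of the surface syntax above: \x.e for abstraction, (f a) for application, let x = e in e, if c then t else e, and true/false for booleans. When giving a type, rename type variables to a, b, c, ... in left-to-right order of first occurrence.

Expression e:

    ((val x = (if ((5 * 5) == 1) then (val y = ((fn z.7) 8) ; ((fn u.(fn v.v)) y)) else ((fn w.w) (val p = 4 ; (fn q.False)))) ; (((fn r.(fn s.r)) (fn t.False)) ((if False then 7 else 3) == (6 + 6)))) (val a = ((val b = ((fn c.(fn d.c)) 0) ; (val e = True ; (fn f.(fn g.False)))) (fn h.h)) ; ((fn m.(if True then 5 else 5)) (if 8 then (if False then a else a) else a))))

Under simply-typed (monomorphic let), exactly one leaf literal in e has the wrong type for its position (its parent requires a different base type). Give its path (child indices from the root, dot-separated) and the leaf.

Trace:
  unify Int ~ Int
  unify Int ~ Int
  unify Int ~ Int
  unify Int ~ Int
  unify Bool ~ Bool
\z._ : a -> Int
  unify a -> Int ~ Int -> b
  unify a ~ Int
  unify Int ~ b
_ _ : Int
let y : Int
v : d
\v._ : d -> d
\u._ : c -> d -> d
y : Int
  unify c -> d -> d ~ Int -> e
  unify c ~ Int
  unify d -> d ~ e
_ _ : d -> d
w : f
\w._ : f -> f
let p : Int
\q._ : g -> Bool
  unify f -> f ~ (g -> Bool) -> h
  unify f ~ g -> Bool
  unify g -> Bool ~ h
_ _ : g -> Bool
  unify d -> d ~ g -> Bool
  unify d ~ g
  unify g ~ Bool
let x : Bool -> Bool
r : i
\s._ : j -> i
\r._ : i -> j -> i
\t._ : k -> Bool
  unify i -> j -> i ~ (k -> Bool) -> l
  unify i ~ k -> Bool
  unify j -> k -> Bool ~ l
_ _ : j -> k -> Bool
  unify Bool ~ Bool
  unify Int ~ Int
  unify Int ~ Int
  unify Int ~ Int
  unify Int ~ Int
  unify Int ~ Int
  unify j -> k -> Bool ~ Bool -> m
  unify j ~ Bool
  unify k -> Bool ~ m
_ _ : k -> Bool
c : n
\d._ : o -> n
\c._ : n -> o -> n
  unify n -> o -> n ~ Int -> p
  unify n ~ Int
  unify o -> Int ~ p
_ _ : o -> Int
let b : o -> Int
let e : Bool
\g._ : r -> Bool
\f._ : q -> r -> Bool
h : s
\h._ : s -> s
  unify q -> r -> Bool ~ (s -> s) -> t
  unify q ~ s -> s
  unify r -> Bool ~ t
_ _ : r -> Bool
let a : r -> Bool
  unify Bool ~ Bool
  unify Int ~ Int
\m._ : u -> Int
  unify Int ~ Bool
  FAIL: mismatch Int ~ Bool

Answer: 1.1.1.0 : 8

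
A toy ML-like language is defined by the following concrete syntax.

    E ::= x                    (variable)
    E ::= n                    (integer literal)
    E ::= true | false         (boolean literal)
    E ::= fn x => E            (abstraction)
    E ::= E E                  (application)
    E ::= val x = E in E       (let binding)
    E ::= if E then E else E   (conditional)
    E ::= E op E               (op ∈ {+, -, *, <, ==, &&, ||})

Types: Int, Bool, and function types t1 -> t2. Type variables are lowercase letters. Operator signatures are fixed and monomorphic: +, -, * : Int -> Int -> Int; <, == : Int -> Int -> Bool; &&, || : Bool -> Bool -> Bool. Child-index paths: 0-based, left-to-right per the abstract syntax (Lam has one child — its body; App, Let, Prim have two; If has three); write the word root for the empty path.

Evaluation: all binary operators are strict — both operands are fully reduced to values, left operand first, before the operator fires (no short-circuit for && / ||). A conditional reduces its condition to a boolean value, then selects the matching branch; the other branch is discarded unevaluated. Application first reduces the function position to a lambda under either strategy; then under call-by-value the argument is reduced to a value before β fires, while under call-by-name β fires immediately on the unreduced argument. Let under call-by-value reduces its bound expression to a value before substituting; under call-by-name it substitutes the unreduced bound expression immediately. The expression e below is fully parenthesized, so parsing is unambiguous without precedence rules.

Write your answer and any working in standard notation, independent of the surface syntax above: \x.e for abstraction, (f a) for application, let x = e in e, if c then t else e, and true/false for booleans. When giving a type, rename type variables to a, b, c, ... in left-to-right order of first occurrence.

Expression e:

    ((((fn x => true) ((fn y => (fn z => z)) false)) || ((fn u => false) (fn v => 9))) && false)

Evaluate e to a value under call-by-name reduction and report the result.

Answer: false

Trace:
step 0: ((((\x.true) ((\y.(\z.z)) false)) || ((\u.false) (\v.9))) && false)
step 1: [beta@0.0] ((true || ((\u.false) (\v.9))) && false)
step 2: [beta@0.1] ((true || false) && false)
step 3: [delta@0] (true && false)
step 4: [delta@root] false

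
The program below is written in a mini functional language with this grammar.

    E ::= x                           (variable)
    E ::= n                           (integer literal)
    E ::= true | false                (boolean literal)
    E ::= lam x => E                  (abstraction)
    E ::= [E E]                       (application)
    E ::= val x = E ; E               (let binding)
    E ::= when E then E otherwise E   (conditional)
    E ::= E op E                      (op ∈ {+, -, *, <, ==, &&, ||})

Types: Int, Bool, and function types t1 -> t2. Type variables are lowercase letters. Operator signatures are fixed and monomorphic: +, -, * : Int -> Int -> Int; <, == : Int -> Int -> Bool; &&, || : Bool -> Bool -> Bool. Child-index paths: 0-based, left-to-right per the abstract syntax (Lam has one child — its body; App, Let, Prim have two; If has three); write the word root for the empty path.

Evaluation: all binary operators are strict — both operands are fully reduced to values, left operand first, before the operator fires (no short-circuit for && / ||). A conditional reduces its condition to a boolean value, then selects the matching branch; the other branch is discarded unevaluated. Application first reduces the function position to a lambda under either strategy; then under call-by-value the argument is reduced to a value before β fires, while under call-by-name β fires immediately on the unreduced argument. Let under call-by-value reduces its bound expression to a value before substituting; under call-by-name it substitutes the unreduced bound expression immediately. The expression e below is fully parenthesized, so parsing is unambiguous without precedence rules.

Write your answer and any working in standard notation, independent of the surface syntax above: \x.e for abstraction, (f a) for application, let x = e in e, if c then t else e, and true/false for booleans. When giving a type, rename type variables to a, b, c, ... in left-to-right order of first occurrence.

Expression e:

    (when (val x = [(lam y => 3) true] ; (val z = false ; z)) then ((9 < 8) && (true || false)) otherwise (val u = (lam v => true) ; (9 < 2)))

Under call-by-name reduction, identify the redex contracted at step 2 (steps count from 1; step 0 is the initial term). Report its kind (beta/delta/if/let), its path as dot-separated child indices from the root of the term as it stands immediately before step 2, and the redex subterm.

Trace:
step 0: (if (let x = ((\y.3) true) in (let z = false in z)) then ((9 < 8) && (true || false)) else (let u = (\v.true) in (9 < 2)))
step 1: [let@0] (if (let z = false in z) then ((9 < 8) && (true || false)) else (let u = (\v.true) in (9 < 2)))
step 2: [let@0] (if false then ((9 < 8) && (true || false)) else (let u = (\v.true) in (9 < 2)))

Answer: let at 0 : (let z = false in z)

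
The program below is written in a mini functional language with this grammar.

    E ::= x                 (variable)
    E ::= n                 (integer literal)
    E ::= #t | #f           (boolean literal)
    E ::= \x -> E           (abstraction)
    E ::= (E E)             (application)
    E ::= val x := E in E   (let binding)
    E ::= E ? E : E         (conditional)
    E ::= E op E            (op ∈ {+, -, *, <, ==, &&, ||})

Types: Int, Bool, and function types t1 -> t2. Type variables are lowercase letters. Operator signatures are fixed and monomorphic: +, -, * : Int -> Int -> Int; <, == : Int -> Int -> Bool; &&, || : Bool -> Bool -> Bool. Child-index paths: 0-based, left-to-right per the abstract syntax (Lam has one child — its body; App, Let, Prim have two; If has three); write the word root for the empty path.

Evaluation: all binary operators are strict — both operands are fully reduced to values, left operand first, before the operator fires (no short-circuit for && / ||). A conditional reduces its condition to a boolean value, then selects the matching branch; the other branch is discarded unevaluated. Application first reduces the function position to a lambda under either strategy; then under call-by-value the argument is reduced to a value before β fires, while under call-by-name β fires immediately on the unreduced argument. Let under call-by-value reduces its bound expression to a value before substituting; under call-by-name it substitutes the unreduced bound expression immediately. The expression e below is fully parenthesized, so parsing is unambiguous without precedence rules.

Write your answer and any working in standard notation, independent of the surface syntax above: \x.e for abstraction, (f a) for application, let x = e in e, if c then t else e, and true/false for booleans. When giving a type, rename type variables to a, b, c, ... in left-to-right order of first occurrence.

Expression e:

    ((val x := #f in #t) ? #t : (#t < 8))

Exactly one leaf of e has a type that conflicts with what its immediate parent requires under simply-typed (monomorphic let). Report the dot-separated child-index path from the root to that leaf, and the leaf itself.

Answer: 2.0 : true

Derivation:
let x : Bool
  unify Bool ~ Bool
  unify Bool ~ Int
  FAIL: mismatch Bool ~ Int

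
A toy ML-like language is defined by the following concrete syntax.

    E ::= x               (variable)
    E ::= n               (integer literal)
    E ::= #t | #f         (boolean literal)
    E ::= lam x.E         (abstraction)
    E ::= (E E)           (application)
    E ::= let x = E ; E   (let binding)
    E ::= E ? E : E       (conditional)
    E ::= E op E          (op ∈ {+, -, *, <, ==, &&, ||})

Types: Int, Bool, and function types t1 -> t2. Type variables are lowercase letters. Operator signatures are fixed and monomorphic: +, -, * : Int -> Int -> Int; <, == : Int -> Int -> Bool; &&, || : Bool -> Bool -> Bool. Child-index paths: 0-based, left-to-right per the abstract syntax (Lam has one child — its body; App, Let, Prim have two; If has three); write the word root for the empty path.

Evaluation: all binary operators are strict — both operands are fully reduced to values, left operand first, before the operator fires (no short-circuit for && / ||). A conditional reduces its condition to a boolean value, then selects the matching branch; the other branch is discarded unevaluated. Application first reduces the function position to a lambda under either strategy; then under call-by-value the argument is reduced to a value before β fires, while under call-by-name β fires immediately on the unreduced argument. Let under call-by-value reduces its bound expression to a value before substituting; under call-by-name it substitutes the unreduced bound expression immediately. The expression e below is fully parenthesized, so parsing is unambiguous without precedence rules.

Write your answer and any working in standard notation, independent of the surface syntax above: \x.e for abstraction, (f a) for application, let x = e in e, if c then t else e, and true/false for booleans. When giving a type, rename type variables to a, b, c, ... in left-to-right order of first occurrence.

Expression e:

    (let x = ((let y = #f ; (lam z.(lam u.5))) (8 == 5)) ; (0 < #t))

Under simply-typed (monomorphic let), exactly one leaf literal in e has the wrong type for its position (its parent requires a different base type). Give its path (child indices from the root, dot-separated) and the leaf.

Working:
let y : Bool
\u._ : b -> Int
\z._ : a -> b -> Int
  unify Int ~ Int
  unify Int ~ Int
  unify a -> b -> Int ~ Bool -> c
  unify a ~ Bool
  unify b -> Int ~ c
_ _ : b -> Int
let x : b -> Int
  unify Int ~ Int
  unify Bool ~ Int
  FAIL: mismatch Bool ~ Int

Answer: 1.1 : true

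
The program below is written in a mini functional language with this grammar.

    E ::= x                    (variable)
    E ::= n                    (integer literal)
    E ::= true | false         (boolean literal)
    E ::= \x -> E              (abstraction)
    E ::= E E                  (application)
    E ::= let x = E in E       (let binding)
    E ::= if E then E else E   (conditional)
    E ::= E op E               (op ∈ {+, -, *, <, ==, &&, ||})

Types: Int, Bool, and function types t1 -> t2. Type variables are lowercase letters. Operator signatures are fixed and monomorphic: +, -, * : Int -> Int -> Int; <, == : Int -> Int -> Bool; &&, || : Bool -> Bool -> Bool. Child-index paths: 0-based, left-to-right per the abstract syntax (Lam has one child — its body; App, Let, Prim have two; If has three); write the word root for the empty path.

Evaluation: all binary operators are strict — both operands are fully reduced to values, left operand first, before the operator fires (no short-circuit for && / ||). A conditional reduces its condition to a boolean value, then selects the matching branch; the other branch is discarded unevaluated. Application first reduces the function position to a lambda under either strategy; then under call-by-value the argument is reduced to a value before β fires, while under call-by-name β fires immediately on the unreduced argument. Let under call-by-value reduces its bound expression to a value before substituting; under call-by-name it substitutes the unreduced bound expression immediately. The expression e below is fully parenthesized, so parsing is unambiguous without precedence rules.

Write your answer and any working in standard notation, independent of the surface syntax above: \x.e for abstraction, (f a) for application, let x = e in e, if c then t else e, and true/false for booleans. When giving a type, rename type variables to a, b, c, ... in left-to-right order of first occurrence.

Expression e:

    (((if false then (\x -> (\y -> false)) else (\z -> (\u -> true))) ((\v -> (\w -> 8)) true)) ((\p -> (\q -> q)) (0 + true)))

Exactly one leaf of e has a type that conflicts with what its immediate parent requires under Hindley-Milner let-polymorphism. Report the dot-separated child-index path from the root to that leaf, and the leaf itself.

Answer: 1.1.1 : true

Derivation:
  unify Bool ~ Bool
\y._ : b -> Bool
\x._ : a -> b -> Bool
\u._ : d -> Bool
\z._ : c -> d -> Bool
  unify a -> b -> Bool ~ c -> d -> Bool
  unify a ~ c
  unify b -> Bool ~ d -> Bool
  unify b ~ d
  unify Bool ~ Bool
\w._ : f -> Int
\v._ : e -> f -> Int
  unify e -> f -> Int ~ Bool -> g
  unify e ~ Bool
  unify f -> Int ~ g
_ _ : f -> Int
  unify c -> d -> Bool ~ (f -> Int) -> h
  unify c ~ f -> Int
  unify d -> Bool ~ h
_ _ : d -> Bool
q : j
\q._ : j -> j
\p._ : i -> j -> j
  unify Int ~ Int
  unify Bool ~ Int
  FAIL: mismatch Bool ~ Int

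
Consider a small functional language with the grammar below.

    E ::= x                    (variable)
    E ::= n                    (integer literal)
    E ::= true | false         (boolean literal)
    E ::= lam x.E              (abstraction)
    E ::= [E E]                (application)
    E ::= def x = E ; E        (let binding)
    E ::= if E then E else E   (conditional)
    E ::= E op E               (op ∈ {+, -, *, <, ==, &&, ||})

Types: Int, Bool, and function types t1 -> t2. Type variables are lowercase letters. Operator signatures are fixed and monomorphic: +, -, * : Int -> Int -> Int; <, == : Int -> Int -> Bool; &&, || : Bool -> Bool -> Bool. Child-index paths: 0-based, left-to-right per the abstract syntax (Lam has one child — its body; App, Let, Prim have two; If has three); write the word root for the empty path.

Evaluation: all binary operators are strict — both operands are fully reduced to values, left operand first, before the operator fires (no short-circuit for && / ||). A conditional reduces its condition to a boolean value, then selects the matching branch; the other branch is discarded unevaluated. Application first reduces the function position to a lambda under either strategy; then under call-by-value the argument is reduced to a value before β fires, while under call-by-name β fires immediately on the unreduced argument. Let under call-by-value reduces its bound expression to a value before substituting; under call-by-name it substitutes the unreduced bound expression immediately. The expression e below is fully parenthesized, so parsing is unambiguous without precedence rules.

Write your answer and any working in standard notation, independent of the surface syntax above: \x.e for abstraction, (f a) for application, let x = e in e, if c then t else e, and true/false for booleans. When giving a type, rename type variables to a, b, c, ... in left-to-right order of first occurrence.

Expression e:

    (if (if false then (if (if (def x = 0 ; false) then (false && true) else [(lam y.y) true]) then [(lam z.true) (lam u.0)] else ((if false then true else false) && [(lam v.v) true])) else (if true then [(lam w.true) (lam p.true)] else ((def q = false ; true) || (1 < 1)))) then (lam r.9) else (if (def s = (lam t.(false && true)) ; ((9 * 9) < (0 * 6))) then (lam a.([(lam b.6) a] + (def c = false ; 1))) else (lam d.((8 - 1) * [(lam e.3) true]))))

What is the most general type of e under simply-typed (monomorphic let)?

Trace:
  unify Bool ~ Bool
let x : Int
  unify Bool ~ Bool
  unify Bool ~ Bool
  unify Bool ~ Bool
y : a
\y._ : a -> a
  unify a -> a ~ Bool -> b
  unify a ~ Bool
  unify Bool ~ b
_ _ : Bool
  unify Bool ~ Bool
  unify Bool ~ Bool
\z._ : c -> Bool
\u._ : d -> Int
  unify c -> Bool ~ (d -> Int) -> e
  unify c ~ d -> Int
  unify Bool ~ e
_ _ : Bool
  unify Bool ~ Bool
  unify Bool ~ Bool
  unify Bool ~ Bool
v : f
\v._ : f -> f
  unify f -> f ~ Bool -> g
  unify f ~ Bool
  unify Bool ~ g
_ _ : Bool
  unify Bool ~ Bool
  unify Bool ~ Bool
  unify Bool ~ Bool
\w._ : h -> Bool
\p._ : i -> Bool
  unify h -> Bool ~ (i -> Bool) -> j
  unify h ~ i -> Bool
  unify Bool ~ j
_ _ : Bool
let q : Bool
  unify Bool ~ Bool
  unify Int ~ Int
  unify Int ~ Int
  unify Bool ~ Bool
  unify Bool ~ Bool
  unify Bool ~ Bool
  unify Bool ~ Bool
\r._ : k -> Int
  unify Bool ~ Bool
  unify Bool ~ Bool
\t._ : l -> Bool
let s : l -> Bool
  unify Int ~ Int
  unify Int ~ Int
  unify Int ~ Int
  unify Int ~ Int
  unify Int ~ Int
  unify Int ~ Int
  unify Bool ~ Bool
\b._ : n -> Int
a : m
  unify n -> Int ~ m -> o
  unify n ~ m
  unify Int ~ o
_ _ : Int
  unify Int ~ Int
let c : Bool
  unify Int ~ Int
\a._ : m -> Int
  unify Int ~ Int
  unify Int ~ Int
  unify Int ~ Int
\e._ : q -> Int
  unify q -> Int ~ Bool -> r
  unify q ~ Bool
  unify Int ~ r
_ _ : Int
  unify Int ~ Int
\d._ : p -> Int
  unify m -> Int ~ p -> Int
  unify m ~ p
  unify Int ~ Int
  unify k -> Int ~ p -> Int
  unify k ~ p
  unify Int ~ Int

Answer: a -> Int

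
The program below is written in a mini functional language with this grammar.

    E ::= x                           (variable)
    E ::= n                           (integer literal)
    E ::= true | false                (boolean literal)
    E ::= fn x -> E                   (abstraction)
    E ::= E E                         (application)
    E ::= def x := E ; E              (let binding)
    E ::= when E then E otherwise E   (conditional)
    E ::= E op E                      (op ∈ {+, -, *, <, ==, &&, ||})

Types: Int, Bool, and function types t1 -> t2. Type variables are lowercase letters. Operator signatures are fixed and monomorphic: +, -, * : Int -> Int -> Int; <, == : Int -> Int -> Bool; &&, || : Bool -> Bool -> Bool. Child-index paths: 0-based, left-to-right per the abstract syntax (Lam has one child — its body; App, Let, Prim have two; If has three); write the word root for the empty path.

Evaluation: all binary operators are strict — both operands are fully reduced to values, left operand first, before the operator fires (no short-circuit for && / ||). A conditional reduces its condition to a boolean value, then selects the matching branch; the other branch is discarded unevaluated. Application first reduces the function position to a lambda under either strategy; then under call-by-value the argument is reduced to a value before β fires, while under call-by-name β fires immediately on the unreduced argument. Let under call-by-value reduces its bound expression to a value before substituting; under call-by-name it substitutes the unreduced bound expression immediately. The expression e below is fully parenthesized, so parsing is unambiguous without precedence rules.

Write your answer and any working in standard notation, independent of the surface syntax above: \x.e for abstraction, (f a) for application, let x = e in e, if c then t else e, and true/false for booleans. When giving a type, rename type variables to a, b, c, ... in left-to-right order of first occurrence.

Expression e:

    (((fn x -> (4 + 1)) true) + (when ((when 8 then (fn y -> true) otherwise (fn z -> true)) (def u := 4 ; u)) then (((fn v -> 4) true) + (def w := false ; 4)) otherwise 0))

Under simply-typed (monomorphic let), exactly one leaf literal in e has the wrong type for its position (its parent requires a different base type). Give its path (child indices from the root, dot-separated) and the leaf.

Trace:
  unify Int ~ Int
  unify Int ~ Int
\x._ : a -> Int
  unify a -> Int ~ Bool -> b
  unify a ~ Bool
  unify Int ~ b
_ _ : Int
  unify Int ~ Int
  unify Int ~ Bool
  FAIL: mismatch Int ~ Bool

Answer: 1.0.0.0 : 8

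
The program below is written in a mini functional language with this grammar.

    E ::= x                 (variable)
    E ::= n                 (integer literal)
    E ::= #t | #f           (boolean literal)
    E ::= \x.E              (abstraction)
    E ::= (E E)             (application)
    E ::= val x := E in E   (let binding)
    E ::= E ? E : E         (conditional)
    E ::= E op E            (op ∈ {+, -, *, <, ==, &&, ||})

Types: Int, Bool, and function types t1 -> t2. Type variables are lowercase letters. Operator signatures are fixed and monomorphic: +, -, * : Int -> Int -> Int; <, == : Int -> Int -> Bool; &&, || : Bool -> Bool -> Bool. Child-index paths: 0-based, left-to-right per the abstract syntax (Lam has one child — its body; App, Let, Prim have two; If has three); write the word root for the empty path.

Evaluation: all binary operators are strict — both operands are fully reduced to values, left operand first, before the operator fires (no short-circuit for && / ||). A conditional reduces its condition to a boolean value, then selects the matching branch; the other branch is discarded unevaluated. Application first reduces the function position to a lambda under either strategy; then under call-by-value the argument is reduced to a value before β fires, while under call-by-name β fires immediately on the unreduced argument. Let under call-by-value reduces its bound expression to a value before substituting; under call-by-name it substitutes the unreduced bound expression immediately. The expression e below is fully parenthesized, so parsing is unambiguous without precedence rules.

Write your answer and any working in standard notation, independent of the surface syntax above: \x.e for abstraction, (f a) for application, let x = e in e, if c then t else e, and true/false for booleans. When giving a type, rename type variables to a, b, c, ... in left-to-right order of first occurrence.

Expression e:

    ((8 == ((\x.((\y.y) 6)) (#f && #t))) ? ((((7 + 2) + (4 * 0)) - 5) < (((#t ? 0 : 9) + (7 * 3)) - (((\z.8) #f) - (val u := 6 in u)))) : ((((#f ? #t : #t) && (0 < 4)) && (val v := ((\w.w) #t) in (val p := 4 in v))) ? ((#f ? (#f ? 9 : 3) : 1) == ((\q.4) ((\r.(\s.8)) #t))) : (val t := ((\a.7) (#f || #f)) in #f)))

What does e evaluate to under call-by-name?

Answer: false

Trace:
step 0: (if (8 == ((\x.((\y.y) 6)) (false && true))) then ((((7 + 2) + (4 * 0)) - 5) < (((if true then 0 else 9) + (7 * 3)) - (((\z.8) false) - (let u = 6 in u)))) else (if (((if false then true else true) && (0 < 4)) && (let v = ((\w.w) true) in (let p = 4 in v))) then ((if false then (if false then 9 else 3) else 1) == ((\q.4) ((\r.(\s.8)) true))) else (let t = ((\a.7) (false || false)) in false)))
step 1: [beta@0.1] (if (8 == ((\y.y) 6)) then ((((7 + 2) + (4 * 0)) - 5) < (((if true then 0 else 9) + (7 * 3)) - (((\z.8) false) - (let u = 6 in u)))) else (if (((if false then true else true) && (0 < 4)) && (let v = ((\w.w) true) in (let p = 4 in v))) then ((if false then (if false then 9 else 3) else 1) == ((\q.4) ((\r.(\s.8)) true))) else (let t = ((\a.7) (false || false)) in false)))
step 2: [beta@0.1] (if (8 == 6) then ((((7 + 2) + (4 * 0)) - 5) < (((if true then 0 else 9) + (7 * 3)) - (((\z.8) false) - (let u = 6 in u)))) else (if (((if false then true else true) && (0 < 4)) && (let v = ((\w.w) true) in (let p = 4 in v))) then ((if false then (if false then 9 else 3) else 1) == ((\q.4) ((\r.(\s.8)) true))) else (let t = ((\a.7) (false || false)) in false)))
step 3: [delta@0] (if false then ((((7 + 2) + (4 * 0)) - 5) < (((if true then 0 else 9) + (7 * 3)) - (((\z.8) false) - (let u = 6 in u)))) else (if (((if false then true else true) && (0 < 4)) && (let v = ((\w.w) true) in (let p = 4 in v))) then ((if false then (if false then 9 else 3) else 1) == ((\q.4) ((\r.(\s.8)) true))) else (let t = ((\a.7) (false || false)) in false)))
step 4: [if@root] (if (((if false then true else true) && (0 < 4)) && (let v = ((\w.w) true) in (let p = 4 in v))) then ((if false then (if false then 9 else 3) else 1) == ((\q.4) ((\r.(\s.8)) true))) else (let t = ((\a.7) (false || false)) in false))
step 5: [if@0.0.0] (if ((true && (0 < 4)) && (let v = ((\w.w) true) in (let p = 4 in v))) then ((if false then (if false then 9 else 3) else 1) == ((\q.4) ((\r.(\s.8)) true))) else (let t = ((\a.7) (false || false)) in false))
step 6: [delta@0.0.1] (if ((true && true) && (let v = ((\w.w) true) in (let p = 4 in v))) then ((if false then (if false then 9 else 3) else 1) == ((\q.4) ((\r.(\s.8)) true))) else (let t = ((\a.7) (false || false)) in false))
step 7: [delta@0.0] (if (true && (let v = ((\w.w) true) in (let p = 4 in v))) then ((if false then (if false then 9 else 3) else 1) == ((\q.4) ((\r.(\s.8)) true))) else (let t = ((\a.7) (false || false)) in false))
step 8: [let@0.1] (if (true && (let p = 4 in ((\w.w) true))) then ((if false then (if false then 9 else 3) else 1) == ((\q.4) ((\r.(\s.8)) true))) else (let t = ((\a.7) (false || false)) in false))
step 9: [let@0.1] (if (true && ((\w.w) true)) then ((if false then (if false then 9 else 3) else 1) == ((\q.4) ((\r.(\s.8)) true))) else (let t = ((\a.7) (false || false)) in false))
step 10: [beta@0.1] (if (true && true) then ((if false then (if false then 9 else 3) else 1) == ((\q.4) ((\r.(\s.8)) true))) else (let t = ((\a.7) (false || false)) in false))
step 11: [delta@0] (if true then ((if false then (if false then 9 else 3) else 1) == ((\q.4) ((\r.(\s.8)) true))) else (let t = ((\a.7) (false || false)) in false))
step 12: [if@root] ((if false then (if false then 9 else 3) else 1) == ((\q.4) ((\r.(\s.8)) true)))
step 13: [if@0] (1 == ((\q.4) ((\r.(\s.8)) true)))
step 14: [beta@1] (1 == 4)
step 15: [delta@root] false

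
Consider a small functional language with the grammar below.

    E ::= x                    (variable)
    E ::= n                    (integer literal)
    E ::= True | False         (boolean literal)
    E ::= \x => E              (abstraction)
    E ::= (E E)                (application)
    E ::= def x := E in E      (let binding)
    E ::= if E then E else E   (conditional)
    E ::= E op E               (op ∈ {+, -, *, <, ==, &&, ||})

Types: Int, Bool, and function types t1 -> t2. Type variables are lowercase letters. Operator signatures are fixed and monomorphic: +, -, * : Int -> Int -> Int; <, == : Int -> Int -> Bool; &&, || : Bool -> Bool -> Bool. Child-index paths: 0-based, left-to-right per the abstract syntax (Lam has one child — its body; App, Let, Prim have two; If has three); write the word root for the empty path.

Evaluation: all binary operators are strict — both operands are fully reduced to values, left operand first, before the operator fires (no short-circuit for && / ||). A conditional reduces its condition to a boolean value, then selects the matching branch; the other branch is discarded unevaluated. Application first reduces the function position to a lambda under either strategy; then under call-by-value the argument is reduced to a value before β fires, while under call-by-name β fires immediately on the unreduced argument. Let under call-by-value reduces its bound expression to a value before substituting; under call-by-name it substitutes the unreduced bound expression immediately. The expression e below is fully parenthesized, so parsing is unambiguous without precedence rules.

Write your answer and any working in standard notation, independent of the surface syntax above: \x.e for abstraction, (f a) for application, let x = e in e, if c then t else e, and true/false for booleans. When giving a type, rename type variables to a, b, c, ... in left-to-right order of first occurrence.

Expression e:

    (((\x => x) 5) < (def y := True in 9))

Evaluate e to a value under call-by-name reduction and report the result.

Derivation:
step 0: (((\x.x) 5) < (let y = true in 9))
step 1: [beta@0] (5 < (let y = true in 9))
step 2: [let@1] (5 < 9)
step 3: [delta@root] true

Answer: true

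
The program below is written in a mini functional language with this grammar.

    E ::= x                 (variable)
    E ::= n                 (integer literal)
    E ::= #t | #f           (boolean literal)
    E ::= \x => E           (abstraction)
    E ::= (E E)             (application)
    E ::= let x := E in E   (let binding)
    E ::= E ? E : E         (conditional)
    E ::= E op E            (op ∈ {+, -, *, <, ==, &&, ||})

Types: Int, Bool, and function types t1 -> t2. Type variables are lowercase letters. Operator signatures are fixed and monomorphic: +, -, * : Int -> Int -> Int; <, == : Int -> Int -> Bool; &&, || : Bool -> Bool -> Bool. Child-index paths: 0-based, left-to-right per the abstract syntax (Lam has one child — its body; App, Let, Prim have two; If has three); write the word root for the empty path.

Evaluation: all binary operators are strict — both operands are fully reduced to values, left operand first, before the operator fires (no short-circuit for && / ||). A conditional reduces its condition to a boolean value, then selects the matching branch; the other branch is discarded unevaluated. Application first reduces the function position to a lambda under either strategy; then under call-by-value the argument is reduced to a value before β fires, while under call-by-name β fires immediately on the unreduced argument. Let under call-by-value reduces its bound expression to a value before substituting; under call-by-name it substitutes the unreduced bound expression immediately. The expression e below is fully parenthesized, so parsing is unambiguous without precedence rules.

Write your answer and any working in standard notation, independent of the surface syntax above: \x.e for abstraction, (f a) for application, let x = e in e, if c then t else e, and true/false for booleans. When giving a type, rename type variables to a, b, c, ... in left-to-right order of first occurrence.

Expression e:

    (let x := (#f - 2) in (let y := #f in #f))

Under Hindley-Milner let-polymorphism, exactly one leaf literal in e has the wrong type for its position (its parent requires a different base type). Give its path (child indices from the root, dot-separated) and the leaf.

Derivation:
  unify Bool ~ Int
  FAIL: mismatch Bool ~ Int

Answer: 0.0 : false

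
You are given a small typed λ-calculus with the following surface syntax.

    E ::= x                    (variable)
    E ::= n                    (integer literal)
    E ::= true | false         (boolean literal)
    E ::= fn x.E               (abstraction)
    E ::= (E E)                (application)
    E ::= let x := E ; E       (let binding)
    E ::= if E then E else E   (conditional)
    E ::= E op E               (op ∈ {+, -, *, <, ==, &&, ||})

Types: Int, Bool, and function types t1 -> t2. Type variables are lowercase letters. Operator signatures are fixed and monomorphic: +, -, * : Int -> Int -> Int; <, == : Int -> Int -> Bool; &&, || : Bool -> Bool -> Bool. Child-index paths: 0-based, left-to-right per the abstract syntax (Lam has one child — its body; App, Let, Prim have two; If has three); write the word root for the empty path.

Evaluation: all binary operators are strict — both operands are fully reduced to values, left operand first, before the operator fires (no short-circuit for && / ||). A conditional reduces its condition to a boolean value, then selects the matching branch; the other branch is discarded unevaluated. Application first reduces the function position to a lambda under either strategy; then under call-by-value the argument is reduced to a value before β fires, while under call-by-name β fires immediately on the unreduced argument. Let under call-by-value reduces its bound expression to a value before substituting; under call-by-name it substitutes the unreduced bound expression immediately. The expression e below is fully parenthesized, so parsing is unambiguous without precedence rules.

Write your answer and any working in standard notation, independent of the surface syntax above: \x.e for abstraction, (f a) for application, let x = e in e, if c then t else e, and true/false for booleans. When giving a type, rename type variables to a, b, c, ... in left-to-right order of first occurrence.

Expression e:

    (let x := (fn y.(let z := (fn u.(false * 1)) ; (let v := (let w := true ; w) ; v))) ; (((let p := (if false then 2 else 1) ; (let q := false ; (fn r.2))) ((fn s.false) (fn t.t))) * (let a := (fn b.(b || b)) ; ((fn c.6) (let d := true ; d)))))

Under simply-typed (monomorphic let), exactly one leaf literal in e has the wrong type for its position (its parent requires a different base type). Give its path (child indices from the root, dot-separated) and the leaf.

Working:
  unify Bool ~ Int
  FAIL: mismatch Bool ~ Int

Answer: 0.0.0.0.0 : false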